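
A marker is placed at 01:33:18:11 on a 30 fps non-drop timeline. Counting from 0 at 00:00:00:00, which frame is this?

frame 167951

Total seconds to the label: (1 × 3600 + 33 × 60 + 18) = 5598.
Frame index = 5598 × 30 + 11 = 167951.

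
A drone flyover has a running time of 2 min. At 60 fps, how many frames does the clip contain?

7200 frames

2 min = 120 s.
Frames = 120 × 60 = 7200.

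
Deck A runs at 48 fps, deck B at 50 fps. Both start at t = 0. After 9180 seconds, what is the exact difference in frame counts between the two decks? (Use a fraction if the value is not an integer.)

A emits 48 × 9180 = 440640 frames; B emits 50 × 9180 = 459000.
Difference = 18360 frames; B is ahead of A.

18360 frames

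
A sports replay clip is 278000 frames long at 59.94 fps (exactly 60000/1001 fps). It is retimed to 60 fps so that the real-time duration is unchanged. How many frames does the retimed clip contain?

Target frames = source frames × (target rate / source rate) = 278000 × (60)/(60000/1001) = 278000 × 1001/1000 = 278278.

278278 frames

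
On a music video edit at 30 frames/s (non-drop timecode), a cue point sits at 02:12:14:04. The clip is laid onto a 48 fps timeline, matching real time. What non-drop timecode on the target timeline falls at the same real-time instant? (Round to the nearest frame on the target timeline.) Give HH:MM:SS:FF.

02:12:14:06

Source frame index: (2×3600 + 12×60 + 14) × 30 + 4 = 238024.
Real time: 238024 / (30) = 119012/15 s.
Target frame: (119012/15) × (48) = 1904192/5 ≈ 380838.400 → 380838.
At 48 labels/s: frame 380838 → 02:12:14:06.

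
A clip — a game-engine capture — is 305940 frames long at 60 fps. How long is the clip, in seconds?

Running time = 305940 / (60) = 5099 s.

5099 seconds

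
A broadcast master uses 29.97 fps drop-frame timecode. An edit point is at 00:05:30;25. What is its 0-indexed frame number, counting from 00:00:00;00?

Complete 10-minute blocks: 0, each 17982 frames → 0.
Remaining 5 whole minutes in the current block: 1800 + 4 × 1798 = 8992 frames.
Within the current minute: 30 × 30 + 25 − 2 = 923 (labels ;00/;01 skipped at this minute). Total = 0 + 8992 + 923 = 9915.

9915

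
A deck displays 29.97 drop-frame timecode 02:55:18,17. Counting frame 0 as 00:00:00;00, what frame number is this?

315241

As if non-drop at 30 labels/s: (2 × 3600 + 55 × 60 + 18) × 30 + 17 = 315557.
Minute boundaries passed: 175; those not divisible by 10: 175 − 17 = 158; dropped labels = 2 × 158 = 316.
Actual frame index = 315557 − 316 = 315241.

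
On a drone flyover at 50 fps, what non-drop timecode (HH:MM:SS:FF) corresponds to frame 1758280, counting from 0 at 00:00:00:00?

09:46:05:30

1758280 ÷ 50 = 35165 full seconds, remainder 30 frames.
35165 s = 9 h 46 min 5 s.
Timecode: 09:46:05:30.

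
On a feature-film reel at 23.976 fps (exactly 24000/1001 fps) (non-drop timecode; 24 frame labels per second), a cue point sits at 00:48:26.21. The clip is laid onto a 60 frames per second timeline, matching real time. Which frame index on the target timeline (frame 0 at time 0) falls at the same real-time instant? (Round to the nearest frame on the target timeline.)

frame 174587

Source frame index: (0×3600 + 48×60 + 26) × 24 + 21 = 69765.
Real time: 69765 / (24000/1001) = 4655651/1600 s.
Target frame: (4655651/1600) × (60) = 13966953/80 ≈ 174586.913 → 174587.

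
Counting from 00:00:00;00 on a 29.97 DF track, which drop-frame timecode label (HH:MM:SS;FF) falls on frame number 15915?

Ten DF minutes hold 17982 frames, so frame 15915 lies in block 0 (frames 0–17981) with 15915 frames into that block.
The block's first minute is 1800 frames and the rest 1798 each; 15915 frames reaches minute 8, so 0 × 18 + 8 × 2 = 16 labels have been skipped so far.
Adding those back, label number 15915 + 16 = 15931 at 30 labels/s is 531 s + 1 f = 0 h 8 min 51 s frame 1, i.e. 00:08:51;01.

00:08:51;01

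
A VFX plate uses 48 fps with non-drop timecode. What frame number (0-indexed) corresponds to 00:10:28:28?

Total seconds to the label: (0 × 3600 + 10 × 60 + 28) = 628.
Frame index = 628 × 48 + 28 = 30172.

frame 30172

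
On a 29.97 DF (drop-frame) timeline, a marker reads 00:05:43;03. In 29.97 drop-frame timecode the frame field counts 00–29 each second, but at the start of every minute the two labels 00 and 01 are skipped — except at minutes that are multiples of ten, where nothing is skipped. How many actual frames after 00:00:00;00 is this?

Complete 10-minute blocks: 0, each 17982 frames → 0.
Remaining 5 whole minutes in the current block: 1800 + 4 × 1798 = 8992 frames.
Within the current minute: 43 × 30 + 3 − 2 = 1291 (labels ;00/;01 skipped at this minute). Total = 0 + 8992 + 1291 = 10283.

10283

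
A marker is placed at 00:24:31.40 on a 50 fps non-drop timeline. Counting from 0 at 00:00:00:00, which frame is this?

Total seconds to the label: (0 × 3600 + 24 × 60 + 31) = 1471.
Frame index = 1471 × 50 + 40 = 73590.

73590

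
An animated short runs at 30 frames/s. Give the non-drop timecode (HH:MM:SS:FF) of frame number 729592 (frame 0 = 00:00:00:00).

06:45:19:22

729592 ÷ 30 = 24319 full seconds, remainder 22 frames.
24319 s = 6 h 45 min 19 s.
Timecode: 06:45:19:22.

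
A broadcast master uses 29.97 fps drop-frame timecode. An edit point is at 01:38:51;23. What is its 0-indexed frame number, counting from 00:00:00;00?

177775

As if non-drop at 30 labels/s: (1 × 3600 + 38 × 60 + 51) × 30 + 23 = 177953.
Minute boundaries passed: 98; those not divisible by 10: 98 − 9 = 89; dropped labels = 2 × 89 = 178.
Actual frame index = 177953 − 178 = 177775.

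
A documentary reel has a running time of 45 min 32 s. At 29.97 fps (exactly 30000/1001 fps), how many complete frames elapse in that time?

81878 frames

45 min 32 s = 2732 s.
Frames = 2732 × 30000/1001 = 81960000/1001 ≈ 81878.1219.
Complete frames: 81878.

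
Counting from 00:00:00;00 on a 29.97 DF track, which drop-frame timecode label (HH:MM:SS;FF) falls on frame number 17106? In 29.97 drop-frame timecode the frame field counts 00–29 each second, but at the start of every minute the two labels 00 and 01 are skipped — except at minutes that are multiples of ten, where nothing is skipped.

00:09:30;24

Ten DF minutes hold 17982 frames, so frame 17106 lies in block 0 (frames 0–17981) with 17106 frames into that block.
The block's first minute is 1800 frames and the rest 1798 each; 17106 frames reaches minute 9, so 0 × 18 + 9 × 2 = 18 labels have been skipped so far.
Adding those back, label number 17106 + 18 = 17124 at 30 labels/s is 570 s + 24 f = 0 h 9 min 30 s frame 24, i.e. 00:09:30;24.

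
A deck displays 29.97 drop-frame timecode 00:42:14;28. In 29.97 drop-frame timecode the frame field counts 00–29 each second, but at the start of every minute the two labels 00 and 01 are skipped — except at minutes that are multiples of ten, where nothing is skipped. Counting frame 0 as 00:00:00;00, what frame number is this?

Complete 10-minute blocks: 4, each 17982 frames → 71928.
Remaining 2 whole minutes in the current block: 1800 + 1 × 1798 = 3598 frames.
Within the current minute: 14 × 30 + 28 − 2 = 446 (labels ;00/;01 skipped at this minute). Total = 71928 + 3598 + 446 = 75972.

75972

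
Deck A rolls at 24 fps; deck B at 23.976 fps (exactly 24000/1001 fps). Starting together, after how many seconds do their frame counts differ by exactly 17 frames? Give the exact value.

17017/24 seconds

The gap grows by |24000/1001 − 24| = 24/1001 frames per second.
Time for a 17-frame gap: 17 ÷ (24/1001) = 17017/24 s.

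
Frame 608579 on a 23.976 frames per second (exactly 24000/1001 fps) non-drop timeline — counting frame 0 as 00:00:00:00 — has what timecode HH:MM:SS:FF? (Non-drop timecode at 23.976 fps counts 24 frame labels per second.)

608579 ÷ 24 = 25357 full seconds, remainder 11 frames.
25357 s = 7 h 2 min 37 s.
Timecode: 07:02:37:11.

07:02:37:11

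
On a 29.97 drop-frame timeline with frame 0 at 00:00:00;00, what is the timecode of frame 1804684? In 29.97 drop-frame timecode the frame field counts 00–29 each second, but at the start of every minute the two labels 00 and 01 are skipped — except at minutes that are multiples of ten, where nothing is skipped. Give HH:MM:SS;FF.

Ten DF minutes hold 17982 frames, so frame 1804684 lies in block 100 (frames 1798200–1816181) with 6484 frames into that block.
The block's first minute is 1800 frames and the rest 1798 each; 6484 frames reaches minute 3, so 100 × 18 + 3 × 2 = 1806 labels have been skipped so far.
Adding those back, label number 1804684 + 1806 = 1806490 at 30 labels/s is 60216 s + 10 f = 16 h 43 min 36 s frame 10, i.e. 16:43:36;10.

16:43:36;10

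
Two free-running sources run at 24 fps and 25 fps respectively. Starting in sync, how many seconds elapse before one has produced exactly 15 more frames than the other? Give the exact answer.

The gap grows by |25 − 24| = 1 frame per second.
Time for a 15-frame gap: 15 ÷ (1) = 15 s.

15 seconds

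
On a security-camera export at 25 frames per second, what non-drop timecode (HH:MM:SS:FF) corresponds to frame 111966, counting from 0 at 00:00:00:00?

01:14:38:16

111966 ÷ 25 = 4478 full seconds, remainder 16 frames.
4478 s = 1 h 14 min 38 s.
Timecode: 01:14:38:16.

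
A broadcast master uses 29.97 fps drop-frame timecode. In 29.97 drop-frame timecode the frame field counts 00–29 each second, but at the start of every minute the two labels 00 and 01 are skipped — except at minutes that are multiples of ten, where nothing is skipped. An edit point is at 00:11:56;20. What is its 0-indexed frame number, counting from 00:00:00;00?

As if non-drop at 30 labels/s: (0 × 3600 + 11 × 60 + 56) × 30 + 20 = 21500.
Minute boundaries passed: 11; those not divisible by 10: 11 − 1 = 10; dropped labels = 2 × 10 = 20.
Actual frame index = 21500 − 20 = 21480.

21480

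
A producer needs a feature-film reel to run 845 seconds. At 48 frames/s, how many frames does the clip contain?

40560 frames

Frames = 845 × 48 = 40560.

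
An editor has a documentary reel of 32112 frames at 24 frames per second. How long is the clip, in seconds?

1338 seconds

Running time = 32112 / (24) = 1338 s.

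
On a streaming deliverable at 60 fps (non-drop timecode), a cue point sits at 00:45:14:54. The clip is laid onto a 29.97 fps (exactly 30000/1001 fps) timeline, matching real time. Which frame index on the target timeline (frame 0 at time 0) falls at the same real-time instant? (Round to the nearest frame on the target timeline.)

Source frame index: (0×3600 + 45×60 + 14) × 60 + 54 = 162894.
Real time: 162894 / (60) = 27149/10 s.
Target frame: (27149/10) × (30000/1001) = 81447000/1001 ≈ 81365.634 → 81366.

frame 81366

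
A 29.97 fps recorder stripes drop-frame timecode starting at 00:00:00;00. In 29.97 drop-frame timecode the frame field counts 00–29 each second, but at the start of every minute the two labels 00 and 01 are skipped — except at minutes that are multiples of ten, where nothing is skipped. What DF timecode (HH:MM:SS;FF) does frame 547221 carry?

Each 10-minute DF block holds 10 × 60 × 30 − 9 × 2 = 17982 frames. 547221 ÷ 17982 → 30 full blocks, remainder 7761.
Within the partial block the first minute is 1800 frames and each further minute 1798, so 4 further minute boundaries passed. Total skipped labels = 18 × 30 + 2 × 4 = 548.
Non-drop label index = 547221 + 548 = 547769; at 30 labels/s that is 05:04:18:29, i.e. DF 05:04:18;29.

05:04:18;29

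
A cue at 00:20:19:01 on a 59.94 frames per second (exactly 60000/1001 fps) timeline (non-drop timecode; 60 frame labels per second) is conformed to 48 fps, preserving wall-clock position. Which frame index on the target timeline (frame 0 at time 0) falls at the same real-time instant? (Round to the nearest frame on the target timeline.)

Source frame index: (0×3600 + 20×60 + 19) × 60 + 1 = 73141.
Real time: 73141 / (60000/1001) = 73214141/60000 s.
Target frame: (73214141/60000) × (48) = 73214141/1250 ≈ 58571.313 → 58571.

frame 58571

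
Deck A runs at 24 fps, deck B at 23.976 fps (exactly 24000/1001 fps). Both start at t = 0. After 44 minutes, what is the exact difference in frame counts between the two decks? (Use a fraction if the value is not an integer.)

44 min = 2640 s.
A emits 24 × 2640 = 63360 frames; B emits 24000/1001 × 2640 = 5760000/91.
Difference = 5760/91 frames (≈ 63.2967); B is behind A.

5760/91 frames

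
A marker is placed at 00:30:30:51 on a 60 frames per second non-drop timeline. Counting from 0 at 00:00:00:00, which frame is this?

frame 109851

Total seconds to the label: (0 × 3600 + 30 × 60 + 30) = 1830.
Frame index = 1830 × 60 + 51 = 109851.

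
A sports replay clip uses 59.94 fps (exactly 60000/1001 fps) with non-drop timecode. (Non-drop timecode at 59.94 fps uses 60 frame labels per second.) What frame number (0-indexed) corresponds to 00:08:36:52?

frame 31012

Total seconds to the label: (0 × 3600 + 8 × 60 + 36) = 516.
Frame index = 516 × 60 + 52 = 31012.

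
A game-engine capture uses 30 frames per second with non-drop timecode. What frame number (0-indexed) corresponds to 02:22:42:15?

Total seconds to the label: (2 × 3600 + 22 × 60 + 42) = 8562.
Frame index = 8562 × 30 + 15 = 256875.

256875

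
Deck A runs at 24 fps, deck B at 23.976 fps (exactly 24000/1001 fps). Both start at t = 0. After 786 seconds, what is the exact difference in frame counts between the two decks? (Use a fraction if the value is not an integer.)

18864/1001 frames

A emits 24 × 786 = 18864 frames; B emits 24000/1001 × 786 = 18864000/1001.
Difference = 18864/1001 frames (≈ 18.8452); B is behind A.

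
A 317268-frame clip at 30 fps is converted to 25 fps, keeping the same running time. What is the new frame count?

264390 frames

Frames at target rate = 317268 × (25) / (30) = 264390.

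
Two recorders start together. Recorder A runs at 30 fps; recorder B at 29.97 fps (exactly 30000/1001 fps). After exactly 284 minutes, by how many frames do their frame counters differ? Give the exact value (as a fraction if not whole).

511200/1001 frames

284 min = 17040 s.
A emits 30 × 17040 = 511200 frames; B emits 30000/1001 × 17040 = 511200000/1001.
Difference = 511200/1001 frames (≈ 510.6893); B is behind A.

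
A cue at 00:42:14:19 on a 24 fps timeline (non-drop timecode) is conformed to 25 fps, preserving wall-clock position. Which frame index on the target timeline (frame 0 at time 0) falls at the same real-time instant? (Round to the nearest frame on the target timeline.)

frame 63370

Source frame index: (0×3600 + 42×60 + 14) × 24 + 19 = 60835.
Real time: 60835 / (24) = 60835/24 s.
Target frame: (60835/24) × (25) = 1520875/24 ≈ 63369.792 → 63370.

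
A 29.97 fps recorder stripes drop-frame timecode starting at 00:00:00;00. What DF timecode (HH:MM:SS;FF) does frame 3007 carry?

00:01:40;09

Ten DF minutes hold 17982 frames, so frame 3007 lies in block 0 (frames 0–17981) with 3007 frames into that block.
The block's first minute is 1800 frames and the rest 1798 each; 3007 frames reaches minute 1, so 0 × 18 + 1 × 2 = 2 labels have been skipped so far.
Adding those back, label number 3007 + 2 = 3009 at 30 labels/s is 100 s + 9 f = 0 h 1 min 40 s frame 9, i.e. 00:01:40;09.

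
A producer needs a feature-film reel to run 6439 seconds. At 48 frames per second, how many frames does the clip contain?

Frames = 6439 × 48 = 309072.

309072 frames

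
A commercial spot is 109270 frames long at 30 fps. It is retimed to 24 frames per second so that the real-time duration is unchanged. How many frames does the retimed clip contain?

87416 frames

Target frames = source frames × (target rate / source rate) = 109270 × (24)/(30) = 109270 × 4/5 = 87416.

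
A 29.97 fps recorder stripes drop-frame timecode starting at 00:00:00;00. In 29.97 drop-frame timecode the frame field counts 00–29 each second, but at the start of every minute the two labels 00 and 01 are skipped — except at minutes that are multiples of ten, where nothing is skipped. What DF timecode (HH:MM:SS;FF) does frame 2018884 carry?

18:42:43;14

Ten DF minutes hold 17982 frames, so frame 2018884 lies in block 112 (frames 2013984–2031965) with 4900 frames into that block.
The block's first minute is 1800 frames and the rest 1798 each; 4900 frames reaches minute 2, so 112 × 18 + 2 × 2 = 2020 labels have been skipped so far.
Adding those back, label number 2018884 + 2020 = 2020904 at 30 labels/s is 67363 s + 14 f = 18 h 42 min 43 s frame 14, i.e. 18:42:43;14.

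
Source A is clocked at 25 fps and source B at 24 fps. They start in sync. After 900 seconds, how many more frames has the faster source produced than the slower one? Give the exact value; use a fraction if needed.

900 frames

A emits 25 × 900 = 22500 frames; B emits 24 × 900 = 21600.
Difference = 900 frames; B is behind A.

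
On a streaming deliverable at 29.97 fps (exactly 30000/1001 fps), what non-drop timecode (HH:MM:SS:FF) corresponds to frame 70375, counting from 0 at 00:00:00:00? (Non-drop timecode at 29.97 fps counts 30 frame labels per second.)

70375 ÷ 30 = 2345 full seconds, remainder 25 frames.
2345 s = 0 h 39 min 5 s.
Timecode: 00:39:05:25.

00:39:05:25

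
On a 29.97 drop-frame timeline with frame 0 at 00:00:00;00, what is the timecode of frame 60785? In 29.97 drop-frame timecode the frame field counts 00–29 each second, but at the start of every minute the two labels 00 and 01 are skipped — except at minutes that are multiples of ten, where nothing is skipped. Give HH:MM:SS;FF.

Ten DF minutes hold 17982 frames, so frame 60785 lies in block 3 (frames 53946–71927) with 6839 frames into that block.
The block's first minute is 1800 frames and the rest 1798 each; 6839 frames reaches minute 3, so 3 × 18 + 3 × 2 = 60 labels have been skipped so far.
Adding those back, label number 60785 + 60 = 60845 at 30 labels/s is 2028 s + 5 f = 0 h 33 min 48 s frame 5, i.e. 00:33:48;05.

00:33:48;05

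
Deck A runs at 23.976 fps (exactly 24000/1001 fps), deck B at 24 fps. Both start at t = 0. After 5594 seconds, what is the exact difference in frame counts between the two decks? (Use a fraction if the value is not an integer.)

134256/1001 frames

A emits 24000/1001 × 5594 = 134256000/1001 frames; B emits 24 × 5594 = 134256.
Difference = 134256/1001 frames (≈ 134.1219); B is ahead of A.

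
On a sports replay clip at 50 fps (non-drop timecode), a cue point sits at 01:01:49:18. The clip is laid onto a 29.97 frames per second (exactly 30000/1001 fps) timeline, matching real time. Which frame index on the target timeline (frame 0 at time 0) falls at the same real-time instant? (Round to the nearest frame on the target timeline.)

frame 111170

Source frame index: (1×3600 + 1×60 + 49) × 50 + 18 = 185468.
Real time: 185468 / (50) = 92734/25 s.
Target frame: (92734/25) × (30000/1001) = 111280800/1001 ≈ 111169.630 → 111170.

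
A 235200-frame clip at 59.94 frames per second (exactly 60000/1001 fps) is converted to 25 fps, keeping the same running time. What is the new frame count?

Target frames = source frames × (target rate / source rate) = 235200 × (25)/(60000/1001) = 235200 × 1001/2400 = 98098.

98098 frames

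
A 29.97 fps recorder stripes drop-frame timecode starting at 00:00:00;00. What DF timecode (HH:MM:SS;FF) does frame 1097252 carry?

10:10:11;20

Ten DF minutes hold 17982 frames, so frame 1097252 lies in block 61 (frames 1096902–1114883) with 350 frames into that block.
The block's first minute is 1800 frames and the rest 1798 each; 350 frames reaches minute 0, so 61 × 18 + 0 × 2 = 1098 labels have been skipped so far.
Adding those back, label number 1097252 + 1098 = 1098350 at 30 labels/s is 36611 s + 20 f = 10 h 10 min 11 s frame 20, i.e. 10:10:11;20.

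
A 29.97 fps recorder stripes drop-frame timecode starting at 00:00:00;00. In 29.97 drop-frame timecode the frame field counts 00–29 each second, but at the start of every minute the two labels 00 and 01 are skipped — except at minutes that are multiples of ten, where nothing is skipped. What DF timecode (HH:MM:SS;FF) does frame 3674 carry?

00:02:02;18

Ten DF minutes hold 17982 frames, so frame 3674 lies in block 0 (frames 0–17981) with 3674 frames into that block.
The block's first minute is 1800 frames and the rest 1798 each; 3674 frames reaches minute 2, so 0 × 18 + 2 × 2 = 4 labels have been skipped so far.
Adding those back, label number 3674 + 4 = 3678 at 30 labels/s is 122 s + 18 f = 0 h 2 min 2 s frame 18, i.e. 00:02:02;18.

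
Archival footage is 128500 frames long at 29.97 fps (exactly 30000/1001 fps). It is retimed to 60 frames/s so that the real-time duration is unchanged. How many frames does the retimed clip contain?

257257 frames

Target frames = source frames × (target rate / source rate) = 128500 × (60)/(30000/1001) = 128500 × 1001/500 = 257257.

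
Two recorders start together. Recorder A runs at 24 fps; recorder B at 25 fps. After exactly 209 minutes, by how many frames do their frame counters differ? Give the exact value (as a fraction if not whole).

209 min = 12540 s.
A emits 24 × 12540 = 300960 frames; B emits 25 × 12540 = 313500.
Difference = 12540 frames; B is ahead of A.

12540 frames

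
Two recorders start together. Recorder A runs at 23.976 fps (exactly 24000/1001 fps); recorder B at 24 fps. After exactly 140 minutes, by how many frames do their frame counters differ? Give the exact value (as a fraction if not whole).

140 min = 8400 s.
A emits 24000/1001 × 8400 = 28800000/143 frames; B emits 24 × 8400 = 201600.
Difference = 28800/143 frames (≈ 201.3986); B is ahead of A.

28800/143 frames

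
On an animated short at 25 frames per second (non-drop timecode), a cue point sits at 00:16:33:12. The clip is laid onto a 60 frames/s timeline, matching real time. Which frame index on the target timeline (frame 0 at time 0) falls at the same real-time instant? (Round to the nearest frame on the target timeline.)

Source frame index: (0×3600 + 16×60 + 33) × 25 + 12 = 24837.
Real time: 24837 / (25) = 24837/25 s.
Target frame: (24837/25) × (60) = 298044/5 ≈ 59608.800 → 59609.

frame 59609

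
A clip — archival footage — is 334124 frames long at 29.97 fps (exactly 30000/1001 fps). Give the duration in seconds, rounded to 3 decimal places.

Running time = 334124 × 1001/30000 = 83614531/7500 s ≈ 11148.604 s.

11148.604 seconds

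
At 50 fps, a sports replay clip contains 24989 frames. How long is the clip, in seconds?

Running time = 24989 / (50) = 499.78 s.

499.78 seconds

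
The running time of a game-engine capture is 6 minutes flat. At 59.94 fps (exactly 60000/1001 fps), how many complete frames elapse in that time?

6 min = 360 s.
Frames = 360 × 60000/1001 = 21600000/1001 ≈ 21578.4216.
Complete frames: 21578.

21578 frames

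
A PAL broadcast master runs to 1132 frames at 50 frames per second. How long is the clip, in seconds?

22.64 seconds

Running time = 1132 / (50) = 22.64 s.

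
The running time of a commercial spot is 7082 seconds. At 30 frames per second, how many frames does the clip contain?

Frames = 7082 × 30 = 212460.

212460 frames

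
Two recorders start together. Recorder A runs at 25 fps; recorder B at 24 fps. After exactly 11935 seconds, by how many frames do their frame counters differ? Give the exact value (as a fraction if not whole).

A emits 25 × 11935 = 298375 frames; B emits 24 × 11935 = 286440.
Difference = 11935 frames; B is behind A.

11935 frames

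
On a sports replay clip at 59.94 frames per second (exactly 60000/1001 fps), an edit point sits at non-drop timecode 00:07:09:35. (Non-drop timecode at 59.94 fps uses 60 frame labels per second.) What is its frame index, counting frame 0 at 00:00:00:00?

Total seconds to the label: (0 × 3600 + 7 × 60 + 9) = 429.
Frame index = 429 × 60 + 35 = 25775.

frame 25775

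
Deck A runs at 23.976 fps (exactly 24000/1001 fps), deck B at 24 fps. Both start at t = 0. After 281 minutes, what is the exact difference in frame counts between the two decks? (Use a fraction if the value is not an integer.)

281 min = 16860 s.
A emits 24000/1001 × 16860 = 404640000/1001 frames; B emits 24 × 16860 = 404640.
Difference = 404640/1001 frames (≈ 404.2358); B is ahead of A.

404640/1001 frames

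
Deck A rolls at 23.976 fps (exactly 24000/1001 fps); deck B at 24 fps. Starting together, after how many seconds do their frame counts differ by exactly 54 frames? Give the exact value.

The gap grows by |24 − 24000/1001| = 24/1001 frames per second.
Time for a 54-frame gap: 54 ÷ (24/1001) = 2252.25 s.

2252.25 seconds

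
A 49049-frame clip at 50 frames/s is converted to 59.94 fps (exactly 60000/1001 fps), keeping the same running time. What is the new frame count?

58800 frames

Target frames = source frames × (target rate / source rate) = 49049 × (60000/1001)/(50) = 49049 × 1200/1001 = 58800.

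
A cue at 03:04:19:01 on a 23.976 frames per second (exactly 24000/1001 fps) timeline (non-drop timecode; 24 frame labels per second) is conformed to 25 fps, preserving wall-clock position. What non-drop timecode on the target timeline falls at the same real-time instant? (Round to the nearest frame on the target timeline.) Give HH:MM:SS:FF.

03:04:30:03

Source frame index: (3×3600 + 4×60 + 19) × 24 + 1 = 265417.
Real time: 265417 / (24000/1001) = 265682417/24000 s.
Target frame: (265682417/24000) × (25) = 265682417/960 ≈ 276752.518 → 276753.
At 25 labels/s: frame 276753 → 03:04:30:03.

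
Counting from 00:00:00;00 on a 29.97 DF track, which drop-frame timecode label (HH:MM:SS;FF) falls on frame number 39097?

00:21:44;15

Each 10-minute DF block holds 10 × 60 × 30 − 9 × 2 = 17982 frames. 39097 ÷ 17982 → 2 full blocks, remainder 3133.
Within the partial block the first minute is 1800 frames and each further minute 1798, so 1 further minute boundary passed. Total skipped labels = 18 × 2 + 2 × 1 = 38.
Non-drop label index = 39097 + 38 = 39135; at 30 labels/s that is 00:21:44:15, i.e. DF 00:21:44;15.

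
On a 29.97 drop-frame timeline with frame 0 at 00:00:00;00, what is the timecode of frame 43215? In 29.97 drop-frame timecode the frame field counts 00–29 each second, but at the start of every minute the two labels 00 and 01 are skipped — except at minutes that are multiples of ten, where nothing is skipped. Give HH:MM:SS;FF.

00:24:01;29

Ten DF minutes hold 17982 frames, so frame 43215 lies in block 2 (frames 35964–53945) with 7251 frames into that block.
The block's first minute is 1800 frames and the rest 1798 each; 7251 frames reaches minute 4, so 2 × 18 + 4 × 2 = 44 labels have been skipped so far.
Adding those back, label number 43215 + 44 = 43259 at 30 labels/s is 1441 s + 29 f = 0 h 24 min 1 s frame 29, i.e. 00:24:01;29.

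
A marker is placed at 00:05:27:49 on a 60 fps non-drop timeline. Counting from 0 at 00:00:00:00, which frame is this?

frame 19669

Total seconds to the label: (0 × 3600 + 5 × 60 + 27) = 327.
Frame index = 327 × 60 + 49 = 19669.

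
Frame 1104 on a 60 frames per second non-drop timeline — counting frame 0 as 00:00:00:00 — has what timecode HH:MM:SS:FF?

00:00:18:24

1104 ÷ 60 = 18 full seconds, remainder 24 frames.
18 s = 0 h 0 min 18 s.
Timecode: 00:00:18:24.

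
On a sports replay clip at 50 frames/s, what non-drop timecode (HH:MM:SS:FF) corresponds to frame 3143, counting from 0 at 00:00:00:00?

3143 ÷ 50 = 62 full seconds, remainder 43 frames.
62 s = 0 h 1 min 2 s.
Timecode: 00:01:02:43.

00:01:02:43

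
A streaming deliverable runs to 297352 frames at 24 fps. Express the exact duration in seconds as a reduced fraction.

37169/3 seconds

Running time = 297352 ÷ (24) = 297352 × 1/24 = 37169/3 s.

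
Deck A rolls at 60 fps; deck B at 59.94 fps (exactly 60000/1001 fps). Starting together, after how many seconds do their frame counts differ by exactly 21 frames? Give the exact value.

350.35 seconds

The gap grows by |60000/1001 − 60| = 60/1001 frames per second.
Time for a 21-frame gap: 21 ÷ (60/1001) = 350.35 s.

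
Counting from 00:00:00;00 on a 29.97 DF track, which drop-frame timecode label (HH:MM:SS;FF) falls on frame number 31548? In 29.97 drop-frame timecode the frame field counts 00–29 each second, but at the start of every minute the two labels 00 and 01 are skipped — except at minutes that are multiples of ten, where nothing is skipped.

Each 10-minute DF block holds 10 × 60 × 30 − 9 × 2 = 17982 frames. 31548 ÷ 17982 → 1 full block, remainder 13566.
Within the partial block the first minute is 1800 frames and each further minute 1798, so 7 further minute boundaries passed. Total skipped labels = 18 × 1 + 2 × 7 = 32.
Non-drop label index = 31548 + 32 = 31580; at 30 labels/s that is 00:17:32:20, i.e. DF 00:17:32;20.

00:17:32;20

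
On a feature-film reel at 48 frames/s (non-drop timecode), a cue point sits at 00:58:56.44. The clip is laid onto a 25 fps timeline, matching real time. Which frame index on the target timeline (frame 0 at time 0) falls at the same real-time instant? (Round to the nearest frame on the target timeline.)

frame 88423

Source frame index: (0×3600 + 58×60 + 56) × 48 + 44 = 169772.
Real time: 169772 / (48) = 42443/12 s.
Target frame: (42443/12) × (25) = 1061075/12 ≈ 88422.917 → 88423.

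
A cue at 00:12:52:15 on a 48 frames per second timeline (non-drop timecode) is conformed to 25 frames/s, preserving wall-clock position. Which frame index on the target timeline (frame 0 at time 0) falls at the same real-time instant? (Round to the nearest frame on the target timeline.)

Source frame index: (0×3600 + 12×60 + 52) × 48 + 15 = 37071.
Real time: 37071 / (48) = 12357/16 s.
Target frame: (12357/16) × (25) = 308925/16 ≈ 19307.812 → 19308.

frame 19308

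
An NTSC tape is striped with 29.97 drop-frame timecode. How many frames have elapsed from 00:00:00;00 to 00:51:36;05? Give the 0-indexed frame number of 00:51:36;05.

92793

Complete 10-minute blocks: 5, each 17982 frames → 89910.
Remaining 1 whole minute in the current block: 1800 + 0 × 1798 = 1800 frames.
Within the current minute: 36 × 30 + 5 − 2 = 1083 (labels ;00/;01 skipped at this minute). Total = 89910 + 1800 + 1083 = 92793.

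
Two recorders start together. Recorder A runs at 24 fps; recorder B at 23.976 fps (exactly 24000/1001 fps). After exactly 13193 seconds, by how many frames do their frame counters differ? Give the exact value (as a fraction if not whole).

316632/1001 frames

A emits 24 × 13193 = 316632 frames; B emits 24000/1001 × 13193 = 316632000/1001.
Difference = 316632/1001 frames (≈ 316.3157); B is behind A.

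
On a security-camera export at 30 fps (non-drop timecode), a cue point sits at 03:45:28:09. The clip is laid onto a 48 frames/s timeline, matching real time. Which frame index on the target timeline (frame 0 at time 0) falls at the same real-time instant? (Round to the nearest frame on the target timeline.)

Source frame index: (3×3600 + 45×60 + 28) × 30 + 9 = 405849.
Real time: 405849 / (30) = 135283/10 s.
Target frame: (135283/10) × (48) = 3246792/5 ≈ 649358.400 → 649358.

frame 649358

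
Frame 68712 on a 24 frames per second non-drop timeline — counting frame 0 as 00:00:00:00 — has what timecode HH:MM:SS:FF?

68712 ÷ 24 = 2863 full seconds, remainder 0 frames.
2863 s = 0 h 47 min 43 s.
Timecode: 00:47:43:00.

00:47:43:00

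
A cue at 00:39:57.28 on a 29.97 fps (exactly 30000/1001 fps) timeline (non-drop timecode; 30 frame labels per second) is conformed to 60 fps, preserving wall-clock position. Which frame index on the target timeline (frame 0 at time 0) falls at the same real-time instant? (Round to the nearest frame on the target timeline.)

frame 144020

Source frame index: (0×3600 + 39×60 + 57) × 30 + 28 = 71938.
Real time: 71938 / (30000/1001) = 36004969/15000 s.
Target frame: (36004969/15000) × (60) = 36004969/250 ≈ 144019.876 → 144020.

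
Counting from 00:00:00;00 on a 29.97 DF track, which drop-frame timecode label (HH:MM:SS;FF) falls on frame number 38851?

00:21:36;09

Ten DF minutes hold 17982 frames, so frame 38851 lies in block 2 (frames 35964–53945) with 2887 frames into that block.
The block's first minute is 1800 frames and the rest 1798 each; 2887 frames reaches minute 1, so 2 × 18 + 1 × 2 = 38 labels have been skipped so far.
Adding those back, label number 38851 + 38 = 38889 at 30 labels/s is 1296 s + 9 f = 0 h 21 min 36 s frame 9, i.e. 00:21:36;09.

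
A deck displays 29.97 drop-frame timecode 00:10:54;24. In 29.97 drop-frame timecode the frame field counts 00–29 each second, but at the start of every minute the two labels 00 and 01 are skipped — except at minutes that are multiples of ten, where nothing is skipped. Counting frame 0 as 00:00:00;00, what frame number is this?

19626

As if non-drop at 30 labels/s: (0 × 3600 + 10 × 60 + 54) × 30 + 24 = 19644.
Minute boundaries passed: 10; those not divisible by 10: 10 − 1 = 9; dropped labels = 2 × 9 = 18.
Actual frame index = 19644 − 18 = 19626.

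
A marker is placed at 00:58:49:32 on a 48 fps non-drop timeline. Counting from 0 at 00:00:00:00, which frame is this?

169424

Total seconds to the label: (0 × 3600 + 58 × 60 + 49) = 3529.
Frame index = 3529 × 48 + 32 = 169424.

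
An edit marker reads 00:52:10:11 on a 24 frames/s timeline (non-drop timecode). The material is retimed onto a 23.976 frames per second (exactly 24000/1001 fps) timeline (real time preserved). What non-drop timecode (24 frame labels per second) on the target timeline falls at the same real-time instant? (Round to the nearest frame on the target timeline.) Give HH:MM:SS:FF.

00:52:07:08

Source frame index: (0×3600 + 52×60 + 10) × 24 + 11 = 75131.
Real time: 75131 / (24) = 75131/24 s.
Target frame: (75131/24) × (24000/1001) = 10733000/143 ≈ 75055.944 → 75056.
At 24 labels/s: frame 75056 → 00:52:07:08.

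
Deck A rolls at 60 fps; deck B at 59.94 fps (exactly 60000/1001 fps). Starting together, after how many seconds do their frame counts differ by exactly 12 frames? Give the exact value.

200.2 seconds

The gap grows by |60000/1001 − 60| = 60/1001 frames per second.
Time for a 12-frame gap: 12 ÷ (60/1001) = 200.2 s.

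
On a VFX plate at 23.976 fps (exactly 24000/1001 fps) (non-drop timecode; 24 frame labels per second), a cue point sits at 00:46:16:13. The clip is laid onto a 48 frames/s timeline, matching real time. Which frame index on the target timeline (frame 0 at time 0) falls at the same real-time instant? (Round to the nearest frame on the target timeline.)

frame 133407

Source frame index: (0×3600 + 46×60 + 16) × 24 + 13 = 66637.
Real time: 66637 / (24000/1001) = 66703637/24000 s.
Target frame: (66703637/24000) × (48) = 66703637/500 ≈ 133407.274 → 133407.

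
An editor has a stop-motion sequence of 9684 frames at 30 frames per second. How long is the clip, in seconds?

Running time = 9684 / (30) = 322.8 s.

322.8 seconds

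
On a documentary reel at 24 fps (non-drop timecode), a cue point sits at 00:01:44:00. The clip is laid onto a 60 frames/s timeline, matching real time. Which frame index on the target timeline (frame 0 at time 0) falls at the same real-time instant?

Source frame index: (0×3600 + 1×60 + 44) × 24 + 0 = 2496.
Real time: 2496 / (24) = 104 s.
Target frame: (104) × (60) = 6240.

frame 6240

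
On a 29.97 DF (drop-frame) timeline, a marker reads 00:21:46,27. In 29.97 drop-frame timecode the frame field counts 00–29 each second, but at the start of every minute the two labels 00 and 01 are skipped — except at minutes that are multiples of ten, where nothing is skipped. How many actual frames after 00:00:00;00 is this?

As if non-drop at 30 labels/s: (0 × 3600 + 21 × 60 + 46) × 30 + 27 = 39207.
Minute boundaries passed: 21; those not divisible by 10: 21 − 2 = 19; dropped labels = 2 × 19 = 38.
Actual frame index = 39207 − 38 = 39169.

39169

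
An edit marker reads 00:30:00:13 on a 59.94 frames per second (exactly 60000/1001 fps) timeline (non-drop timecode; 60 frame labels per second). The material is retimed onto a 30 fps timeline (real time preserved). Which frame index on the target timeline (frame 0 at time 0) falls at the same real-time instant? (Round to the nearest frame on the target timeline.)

Source frame index: (0×3600 + 30×60 + 0) × 60 + 13 = 108013.
Real time: 108013 / (60000/1001) = 108121013/60000 s.
Target frame: (108121013/60000) × (30) = 108121013/2000 ≈ 54060.507 → 54061.

frame 54061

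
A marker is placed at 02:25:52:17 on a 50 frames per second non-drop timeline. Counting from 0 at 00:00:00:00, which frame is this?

Total seconds to the label: (2 × 3600 + 25 × 60 + 52) = 8752.
Frame index = 8752 × 50 + 17 = 437617.

437617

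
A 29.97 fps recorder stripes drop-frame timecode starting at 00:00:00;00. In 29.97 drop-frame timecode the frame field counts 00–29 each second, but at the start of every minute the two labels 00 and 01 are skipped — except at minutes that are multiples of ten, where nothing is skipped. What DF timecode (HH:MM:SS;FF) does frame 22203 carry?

Ten DF minutes hold 17982 frames, so frame 22203 lies in block 1 (frames 17982–35963) with 4221 frames into that block.
The block's first minute is 1800 frames and the rest 1798 each; 4221 frames reaches minute 2, so 1 × 18 + 2 × 2 = 22 labels have been skipped so far.
Adding those back, label number 22203 + 22 = 22225 at 30 labels/s is 740 s + 25 f = 0 h 12 min 20 s frame 25, i.e. 00:12:20;25.

00:12:20;25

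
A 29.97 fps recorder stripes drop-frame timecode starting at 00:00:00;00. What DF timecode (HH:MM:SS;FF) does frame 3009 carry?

00:01:40;11

Each 10-minute DF block holds 10 × 60 × 30 − 9 × 2 = 17982 frames. 3009 ÷ 17982 → 0 full blocks, remainder 3009.
Within the partial block the first minute is 1800 frames and each further minute 1798, so 1 further minute boundary passed. Total skipped labels = 18 × 0 + 2 × 1 = 2.
Non-drop label index = 3009 + 2 = 3011; at 30 labels/s that is 00:01:40:11, i.e. DF 00:01:40;11.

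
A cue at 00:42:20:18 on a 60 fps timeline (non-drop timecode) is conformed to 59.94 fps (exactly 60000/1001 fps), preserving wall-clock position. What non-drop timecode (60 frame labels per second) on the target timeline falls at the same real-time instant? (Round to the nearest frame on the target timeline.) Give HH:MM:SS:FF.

00:42:17:46

Source frame index: (0×3600 + 42×60 + 20) × 60 + 18 = 152418.
Real time: 152418 / (60) = 25403/10 s.
Target frame: (25403/10) × (60000/1001) = 21774000/143 ≈ 152265.734 → 152266.
At 60 labels/s: frame 152266 → 00:42:17:46.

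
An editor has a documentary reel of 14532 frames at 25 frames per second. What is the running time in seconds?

Running time = 14532 / (25) = 581.28 s.

581.28 seconds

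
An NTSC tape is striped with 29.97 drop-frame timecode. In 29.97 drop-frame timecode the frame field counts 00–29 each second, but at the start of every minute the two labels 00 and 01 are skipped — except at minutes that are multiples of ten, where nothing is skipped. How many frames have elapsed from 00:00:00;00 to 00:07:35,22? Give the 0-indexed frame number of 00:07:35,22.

As if non-drop at 30 labels/s: (0 × 3600 + 7 × 60 + 35) × 30 + 22 = 13672.
Minute boundaries passed: 7; those not divisible by 10: 7 − 0 = 7; dropped labels = 2 × 7 = 14.
Actual frame index = 13672 − 14 = 13658.

13658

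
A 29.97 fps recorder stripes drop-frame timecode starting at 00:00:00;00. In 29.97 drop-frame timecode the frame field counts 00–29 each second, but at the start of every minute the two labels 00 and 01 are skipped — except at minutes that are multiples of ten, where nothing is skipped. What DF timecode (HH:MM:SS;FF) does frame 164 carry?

00:00:05;14

Each 10-minute DF block holds 10 × 60 × 30 − 9 × 2 = 17982 frames. 164 ÷ 17982 → 0 full blocks, remainder 164.
Within the partial block the first minute is 1800 frames and each further minute 1798, so 0 further minute boundaries passed. Total skipped labels = 18 × 0 + 2 × 0 = 0.
Non-drop label index = 164 + 0 = 164; at 30 labels/s that is 00:00:05:14, i.e. DF 00:00:05;14.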